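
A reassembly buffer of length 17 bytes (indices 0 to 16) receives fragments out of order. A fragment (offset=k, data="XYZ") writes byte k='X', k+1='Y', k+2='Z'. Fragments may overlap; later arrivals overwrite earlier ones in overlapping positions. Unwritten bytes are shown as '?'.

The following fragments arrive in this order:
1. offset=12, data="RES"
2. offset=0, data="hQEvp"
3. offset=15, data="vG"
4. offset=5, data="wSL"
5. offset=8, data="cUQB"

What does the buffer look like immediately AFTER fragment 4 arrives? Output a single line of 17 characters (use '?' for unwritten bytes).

Answer: hQEvpwSL????RESvG

Derivation:
Fragment 1: offset=12 data="RES" -> buffer=????????????RES??
Fragment 2: offset=0 data="hQEvp" -> buffer=hQEvp???????RES??
Fragment 3: offset=15 data="vG" -> buffer=hQEvp???????RESvG
Fragment 4: offset=5 data="wSL" -> buffer=hQEvpwSL????RESvG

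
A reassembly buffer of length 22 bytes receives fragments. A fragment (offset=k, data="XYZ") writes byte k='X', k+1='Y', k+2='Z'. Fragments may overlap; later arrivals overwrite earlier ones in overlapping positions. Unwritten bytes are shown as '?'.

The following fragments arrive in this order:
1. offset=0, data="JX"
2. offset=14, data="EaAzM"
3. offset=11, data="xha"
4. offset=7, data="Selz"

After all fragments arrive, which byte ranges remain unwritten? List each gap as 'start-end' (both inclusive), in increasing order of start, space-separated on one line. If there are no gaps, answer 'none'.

Fragment 1: offset=0 len=2
Fragment 2: offset=14 len=5
Fragment 3: offset=11 len=3
Fragment 4: offset=7 len=4
Gaps: 2-6 19-21

Answer: 2-6 19-21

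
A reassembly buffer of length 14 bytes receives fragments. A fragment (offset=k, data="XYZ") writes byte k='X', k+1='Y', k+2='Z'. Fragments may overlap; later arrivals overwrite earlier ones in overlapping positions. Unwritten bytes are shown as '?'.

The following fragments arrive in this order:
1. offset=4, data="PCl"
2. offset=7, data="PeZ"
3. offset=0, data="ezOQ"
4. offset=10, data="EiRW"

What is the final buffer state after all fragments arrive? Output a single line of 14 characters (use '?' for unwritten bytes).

Answer: ezOQPClPeZEiRW

Derivation:
Fragment 1: offset=4 data="PCl" -> buffer=????PCl???????
Fragment 2: offset=7 data="PeZ" -> buffer=????PClPeZ????
Fragment 3: offset=0 data="ezOQ" -> buffer=ezOQPClPeZ????
Fragment 4: offset=10 data="EiRW" -> buffer=ezOQPClPeZEiRW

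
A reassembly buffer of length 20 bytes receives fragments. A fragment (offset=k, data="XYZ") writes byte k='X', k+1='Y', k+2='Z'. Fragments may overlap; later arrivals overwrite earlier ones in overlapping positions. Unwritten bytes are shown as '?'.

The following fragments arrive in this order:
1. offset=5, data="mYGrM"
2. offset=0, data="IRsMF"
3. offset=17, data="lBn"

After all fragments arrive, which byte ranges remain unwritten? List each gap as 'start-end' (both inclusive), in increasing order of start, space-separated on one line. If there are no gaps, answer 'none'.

Fragment 1: offset=5 len=5
Fragment 2: offset=0 len=5
Fragment 3: offset=17 len=3
Gaps: 10-16

Answer: 10-16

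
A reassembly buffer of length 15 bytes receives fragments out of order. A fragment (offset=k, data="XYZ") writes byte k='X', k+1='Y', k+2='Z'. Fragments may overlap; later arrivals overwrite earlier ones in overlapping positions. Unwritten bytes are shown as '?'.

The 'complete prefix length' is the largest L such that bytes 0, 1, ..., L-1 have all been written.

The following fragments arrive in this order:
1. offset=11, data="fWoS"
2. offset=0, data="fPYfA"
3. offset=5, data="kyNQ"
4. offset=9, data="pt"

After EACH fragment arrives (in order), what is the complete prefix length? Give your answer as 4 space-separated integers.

Fragment 1: offset=11 data="fWoS" -> buffer=???????????fWoS -> prefix_len=0
Fragment 2: offset=0 data="fPYfA" -> buffer=fPYfA??????fWoS -> prefix_len=5
Fragment 3: offset=5 data="kyNQ" -> buffer=fPYfAkyNQ??fWoS -> prefix_len=9
Fragment 4: offset=9 data="pt" -> buffer=fPYfAkyNQptfWoS -> prefix_len=15

Answer: 0 5 9 15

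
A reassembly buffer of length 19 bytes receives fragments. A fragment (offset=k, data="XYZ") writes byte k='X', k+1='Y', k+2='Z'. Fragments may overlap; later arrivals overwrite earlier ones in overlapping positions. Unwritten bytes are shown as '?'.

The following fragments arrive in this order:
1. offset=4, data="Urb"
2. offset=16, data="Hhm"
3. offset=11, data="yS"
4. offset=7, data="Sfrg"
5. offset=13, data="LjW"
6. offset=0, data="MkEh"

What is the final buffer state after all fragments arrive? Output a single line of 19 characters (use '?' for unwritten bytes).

Fragment 1: offset=4 data="Urb" -> buffer=????Urb????????????
Fragment 2: offset=16 data="Hhm" -> buffer=????Urb?????????Hhm
Fragment 3: offset=11 data="yS" -> buffer=????Urb????yS???Hhm
Fragment 4: offset=7 data="Sfrg" -> buffer=????UrbSfrgyS???Hhm
Fragment 5: offset=13 data="LjW" -> buffer=????UrbSfrgySLjWHhm
Fragment 6: offset=0 data="MkEh" -> buffer=MkEhUrbSfrgySLjWHhm

Answer: MkEhUrbSfrgySLjWHhm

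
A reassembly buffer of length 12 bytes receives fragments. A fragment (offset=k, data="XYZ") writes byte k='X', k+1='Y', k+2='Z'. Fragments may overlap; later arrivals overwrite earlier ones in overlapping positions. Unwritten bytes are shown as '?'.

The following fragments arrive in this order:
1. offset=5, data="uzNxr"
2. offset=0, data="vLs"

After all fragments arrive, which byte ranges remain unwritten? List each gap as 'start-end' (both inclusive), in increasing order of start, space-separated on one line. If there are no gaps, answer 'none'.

Fragment 1: offset=5 len=5
Fragment 2: offset=0 len=3
Gaps: 3-4 10-11

Answer: 3-4 10-11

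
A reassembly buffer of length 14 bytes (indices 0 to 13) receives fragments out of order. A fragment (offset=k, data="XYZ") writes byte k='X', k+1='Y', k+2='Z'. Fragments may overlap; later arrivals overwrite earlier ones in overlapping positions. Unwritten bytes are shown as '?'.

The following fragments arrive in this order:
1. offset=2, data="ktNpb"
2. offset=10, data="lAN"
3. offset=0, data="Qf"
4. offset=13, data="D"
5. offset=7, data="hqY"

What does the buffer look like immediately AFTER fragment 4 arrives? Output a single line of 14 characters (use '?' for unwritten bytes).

Answer: QfktNpb???lAND

Derivation:
Fragment 1: offset=2 data="ktNpb" -> buffer=??ktNpb???????
Fragment 2: offset=10 data="lAN" -> buffer=??ktNpb???lAN?
Fragment 3: offset=0 data="Qf" -> buffer=QfktNpb???lAN?
Fragment 4: offset=13 data="D" -> buffer=QfktNpb???lAND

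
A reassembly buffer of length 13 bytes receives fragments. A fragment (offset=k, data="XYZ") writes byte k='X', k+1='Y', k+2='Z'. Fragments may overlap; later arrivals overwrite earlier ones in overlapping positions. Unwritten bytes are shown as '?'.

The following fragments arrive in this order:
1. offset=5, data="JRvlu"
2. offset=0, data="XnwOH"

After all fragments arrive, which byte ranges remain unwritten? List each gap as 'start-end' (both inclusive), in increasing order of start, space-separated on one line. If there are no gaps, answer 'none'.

Answer: 10-12

Derivation:
Fragment 1: offset=5 len=5
Fragment 2: offset=0 len=5
Gaps: 10-12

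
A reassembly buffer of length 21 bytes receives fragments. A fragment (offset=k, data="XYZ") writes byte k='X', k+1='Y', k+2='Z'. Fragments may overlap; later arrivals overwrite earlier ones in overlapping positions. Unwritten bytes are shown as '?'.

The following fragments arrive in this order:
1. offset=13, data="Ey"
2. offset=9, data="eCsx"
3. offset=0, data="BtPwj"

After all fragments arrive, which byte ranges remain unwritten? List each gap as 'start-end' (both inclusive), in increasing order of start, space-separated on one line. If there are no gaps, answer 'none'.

Answer: 5-8 15-20

Derivation:
Fragment 1: offset=13 len=2
Fragment 2: offset=9 len=4
Fragment 3: offset=0 len=5
Gaps: 5-8 15-20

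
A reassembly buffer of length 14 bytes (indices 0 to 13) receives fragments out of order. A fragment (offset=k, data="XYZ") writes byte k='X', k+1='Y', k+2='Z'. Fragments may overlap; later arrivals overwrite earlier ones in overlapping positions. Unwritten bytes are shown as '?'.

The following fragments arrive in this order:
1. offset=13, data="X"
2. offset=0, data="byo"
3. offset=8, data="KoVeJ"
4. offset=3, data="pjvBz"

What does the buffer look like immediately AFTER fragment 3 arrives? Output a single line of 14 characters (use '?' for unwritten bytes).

Fragment 1: offset=13 data="X" -> buffer=?????????????X
Fragment 2: offset=0 data="byo" -> buffer=byo??????????X
Fragment 3: offset=8 data="KoVeJ" -> buffer=byo?????KoVeJX

Answer: byo?????KoVeJX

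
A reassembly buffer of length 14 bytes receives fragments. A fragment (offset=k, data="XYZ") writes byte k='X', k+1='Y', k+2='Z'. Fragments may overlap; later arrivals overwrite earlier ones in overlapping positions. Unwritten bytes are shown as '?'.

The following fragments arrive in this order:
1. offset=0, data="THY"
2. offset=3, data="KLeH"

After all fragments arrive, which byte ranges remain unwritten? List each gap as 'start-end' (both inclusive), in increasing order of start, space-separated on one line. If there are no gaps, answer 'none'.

Fragment 1: offset=0 len=3
Fragment 2: offset=3 len=4
Gaps: 7-13

Answer: 7-13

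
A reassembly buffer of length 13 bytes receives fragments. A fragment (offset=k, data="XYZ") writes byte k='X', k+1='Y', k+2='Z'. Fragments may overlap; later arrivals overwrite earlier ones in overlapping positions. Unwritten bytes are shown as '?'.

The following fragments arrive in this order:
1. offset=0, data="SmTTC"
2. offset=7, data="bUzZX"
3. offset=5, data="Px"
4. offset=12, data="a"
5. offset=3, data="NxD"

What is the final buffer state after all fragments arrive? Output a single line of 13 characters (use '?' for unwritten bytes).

Fragment 1: offset=0 data="SmTTC" -> buffer=SmTTC????????
Fragment 2: offset=7 data="bUzZX" -> buffer=SmTTC??bUzZX?
Fragment 3: offset=5 data="Px" -> buffer=SmTTCPxbUzZX?
Fragment 4: offset=12 data="a" -> buffer=SmTTCPxbUzZXa
Fragment 5: offset=3 data="NxD" -> buffer=SmTNxDxbUzZXa

Answer: SmTNxDxbUzZXa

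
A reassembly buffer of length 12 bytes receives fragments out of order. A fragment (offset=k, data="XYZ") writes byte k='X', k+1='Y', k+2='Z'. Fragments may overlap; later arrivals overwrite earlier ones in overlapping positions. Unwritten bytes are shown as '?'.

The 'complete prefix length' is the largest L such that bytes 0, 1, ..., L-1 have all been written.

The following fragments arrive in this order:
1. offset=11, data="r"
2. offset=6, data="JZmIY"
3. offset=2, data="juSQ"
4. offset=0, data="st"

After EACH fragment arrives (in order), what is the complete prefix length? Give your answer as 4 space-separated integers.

Fragment 1: offset=11 data="r" -> buffer=???????????r -> prefix_len=0
Fragment 2: offset=6 data="JZmIY" -> buffer=??????JZmIYr -> prefix_len=0
Fragment 3: offset=2 data="juSQ" -> buffer=??juSQJZmIYr -> prefix_len=0
Fragment 4: offset=0 data="st" -> buffer=stjuSQJZmIYr -> prefix_len=12

Answer: 0 0 0 12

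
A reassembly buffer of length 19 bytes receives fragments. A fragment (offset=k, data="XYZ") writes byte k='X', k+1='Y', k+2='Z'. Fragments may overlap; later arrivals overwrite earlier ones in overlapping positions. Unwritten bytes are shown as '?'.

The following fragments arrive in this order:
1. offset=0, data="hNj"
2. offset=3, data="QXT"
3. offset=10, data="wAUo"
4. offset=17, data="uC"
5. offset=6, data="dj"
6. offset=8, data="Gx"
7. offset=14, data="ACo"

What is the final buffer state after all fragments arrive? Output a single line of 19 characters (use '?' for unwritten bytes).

Answer: hNjQXTdjGxwAUoACouC

Derivation:
Fragment 1: offset=0 data="hNj" -> buffer=hNj????????????????
Fragment 2: offset=3 data="QXT" -> buffer=hNjQXT?????????????
Fragment 3: offset=10 data="wAUo" -> buffer=hNjQXT????wAUo?????
Fragment 4: offset=17 data="uC" -> buffer=hNjQXT????wAUo???uC
Fragment 5: offset=6 data="dj" -> buffer=hNjQXTdj??wAUo???uC
Fragment 6: offset=8 data="Gx" -> buffer=hNjQXTdjGxwAUo???uC
Fragment 7: offset=14 data="ACo" -> buffer=hNjQXTdjGxwAUoACouC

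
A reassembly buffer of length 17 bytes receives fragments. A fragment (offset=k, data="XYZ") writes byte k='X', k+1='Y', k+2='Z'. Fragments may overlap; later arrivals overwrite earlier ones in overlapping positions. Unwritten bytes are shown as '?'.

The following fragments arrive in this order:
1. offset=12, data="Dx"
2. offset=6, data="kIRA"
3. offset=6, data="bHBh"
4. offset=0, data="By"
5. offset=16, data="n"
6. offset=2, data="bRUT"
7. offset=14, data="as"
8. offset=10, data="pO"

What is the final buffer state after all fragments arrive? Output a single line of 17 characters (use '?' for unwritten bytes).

Answer: BybRUTbHBhpODxasn

Derivation:
Fragment 1: offset=12 data="Dx" -> buffer=????????????Dx???
Fragment 2: offset=6 data="kIRA" -> buffer=??????kIRA??Dx???
Fragment 3: offset=6 data="bHBh" -> buffer=??????bHBh??Dx???
Fragment 4: offset=0 data="By" -> buffer=By????bHBh??Dx???
Fragment 5: offset=16 data="n" -> buffer=By????bHBh??Dx??n
Fragment 6: offset=2 data="bRUT" -> buffer=BybRUTbHBh??Dx??n
Fragment 7: offset=14 data="as" -> buffer=BybRUTbHBh??Dxasn
Fragment 8: offset=10 data="pO" -> buffer=BybRUTbHBhpODxasn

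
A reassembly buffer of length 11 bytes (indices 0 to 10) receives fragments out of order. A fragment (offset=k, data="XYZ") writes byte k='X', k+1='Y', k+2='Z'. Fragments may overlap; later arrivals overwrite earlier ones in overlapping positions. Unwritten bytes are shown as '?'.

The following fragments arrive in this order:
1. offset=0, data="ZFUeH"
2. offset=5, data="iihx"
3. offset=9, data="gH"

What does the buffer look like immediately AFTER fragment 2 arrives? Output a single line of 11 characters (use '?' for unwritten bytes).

Fragment 1: offset=0 data="ZFUeH" -> buffer=ZFUeH??????
Fragment 2: offset=5 data="iihx" -> buffer=ZFUeHiihx??

Answer: ZFUeHiihx??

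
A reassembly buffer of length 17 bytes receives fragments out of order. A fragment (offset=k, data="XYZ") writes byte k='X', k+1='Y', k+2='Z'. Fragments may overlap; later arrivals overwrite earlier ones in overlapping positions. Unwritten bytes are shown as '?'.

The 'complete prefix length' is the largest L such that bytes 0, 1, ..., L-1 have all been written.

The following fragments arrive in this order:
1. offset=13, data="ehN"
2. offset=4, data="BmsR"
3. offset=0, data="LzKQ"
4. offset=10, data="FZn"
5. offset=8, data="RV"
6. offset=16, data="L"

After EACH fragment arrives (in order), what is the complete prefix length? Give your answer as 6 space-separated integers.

Answer: 0 0 8 8 16 17

Derivation:
Fragment 1: offset=13 data="ehN" -> buffer=?????????????ehN? -> prefix_len=0
Fragment 2: offset=4 data="BmsR" -> buffer=????BmsR?????ehN? -> prefix_len=0
Fragment 3: offset=0 data="LzKQ" -> buffer=LzKQBmsR?????ehN? -> prefix_len=8
Fragment 4: offset=10 data="FZn" -> buffer=LzKQBmsR??FZnehN? -> prefix_len=8
Fragment 5: offset=8 data="RV" -> buffer=LzKQBmsRRVFZnehN? -> prefix_len=16
Fragment 6: offset=16 data="L" -> buffer=LzKQBmsRRVFZnehNL -> prefix_len=17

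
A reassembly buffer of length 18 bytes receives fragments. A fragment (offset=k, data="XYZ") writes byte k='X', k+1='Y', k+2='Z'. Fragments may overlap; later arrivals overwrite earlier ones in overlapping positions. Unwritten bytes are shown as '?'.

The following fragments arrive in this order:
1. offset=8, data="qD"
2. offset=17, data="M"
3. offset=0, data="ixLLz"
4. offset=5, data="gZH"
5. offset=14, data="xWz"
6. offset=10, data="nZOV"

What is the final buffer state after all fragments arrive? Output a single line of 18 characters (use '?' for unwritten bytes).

Answer: ixLLzgZHqDnZOVxWzM

Derivation:
Fragment 1: offset=8 data="qD" -> buffer=????????qD????????
Fragment 2: offset=17 data="M" -> buffer=????????qD???????M
Fragment 3: offset=0 data="ixLLz" -> buffer=ixLLz???qD???????M
Fragment 4: offset=5 data="gZH" -> buffer=ixLLzgZHqD???????M
Fragment 5: offset=14 data="xWz" -> buffer=ixLLzgZHqD????xWzM
Fragment 6: offset=10 data="nZOV" -> buffer=ixLLzgZHqDnZOVxWzM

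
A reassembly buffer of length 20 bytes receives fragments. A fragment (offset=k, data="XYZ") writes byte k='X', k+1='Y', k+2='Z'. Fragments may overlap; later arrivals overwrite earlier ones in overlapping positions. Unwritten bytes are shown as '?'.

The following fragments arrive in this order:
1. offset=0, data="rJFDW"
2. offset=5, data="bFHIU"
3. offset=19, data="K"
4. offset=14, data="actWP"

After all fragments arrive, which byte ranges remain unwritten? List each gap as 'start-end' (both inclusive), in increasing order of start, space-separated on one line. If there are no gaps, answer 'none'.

Fragment 1: offset=0 len=5
Fragment 2: offset=5 len=5
Fragment 3: offset=19 len=1
Fragment 4: offset=14 len=5
Gaps: 10-13

Answer: 10-13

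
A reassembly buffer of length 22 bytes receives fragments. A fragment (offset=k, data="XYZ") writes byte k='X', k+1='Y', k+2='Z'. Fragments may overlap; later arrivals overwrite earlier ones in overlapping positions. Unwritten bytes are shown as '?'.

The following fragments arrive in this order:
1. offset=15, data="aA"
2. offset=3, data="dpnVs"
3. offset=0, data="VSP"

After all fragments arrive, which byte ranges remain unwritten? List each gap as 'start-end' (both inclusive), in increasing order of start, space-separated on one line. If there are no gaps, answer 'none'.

Fragment 1: offset=15 len=2
Fragment 2: offset=3 len=5
Fragment 3: offset=0 len=3
Gaps: 8-14 17-21

Answer: 8-14 17-21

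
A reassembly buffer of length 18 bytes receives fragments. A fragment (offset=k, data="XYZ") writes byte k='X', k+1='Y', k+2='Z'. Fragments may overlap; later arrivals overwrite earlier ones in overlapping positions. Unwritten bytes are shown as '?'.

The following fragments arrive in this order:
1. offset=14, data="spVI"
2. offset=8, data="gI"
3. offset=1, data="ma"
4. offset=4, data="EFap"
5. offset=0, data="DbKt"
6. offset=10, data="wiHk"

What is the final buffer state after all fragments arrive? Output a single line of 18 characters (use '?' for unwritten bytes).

Fragment 1: offset=14 data="spVI" -> buffer=??????????????spVI
Fragment 2: offset=8 data="gI" -> buffer=????????gI????spVI
Fragment 3: offset=1 data="ma" -> buffer=?ma?????gI????spVI
Fragment 4: offset=4 data="EFap" -> buffer=?ma?EFapgI????spVI
Fragment 5: offset=0 data="DbKt" -> buffer=DbKtEFapgI????spVI
Fragment 6: offset=10 data="wiHk" -> buffer=DbKtEFapgIwiHkspVI

Answer: DbKtEFapgIwiHkspVI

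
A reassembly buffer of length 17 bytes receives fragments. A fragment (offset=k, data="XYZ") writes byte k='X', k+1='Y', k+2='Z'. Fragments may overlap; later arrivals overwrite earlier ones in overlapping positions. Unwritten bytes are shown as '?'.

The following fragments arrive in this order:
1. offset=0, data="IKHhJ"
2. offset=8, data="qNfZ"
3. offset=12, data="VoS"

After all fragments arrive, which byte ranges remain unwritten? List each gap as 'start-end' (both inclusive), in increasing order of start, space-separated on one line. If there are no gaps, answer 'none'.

Answer: 5-7 15-16

Derivation:
Fragment 1: offset=0 len=5
Fragment 2: offset=8 len=4
Fragment 3: offset=12 len=3
Gaps: 5-7 15-16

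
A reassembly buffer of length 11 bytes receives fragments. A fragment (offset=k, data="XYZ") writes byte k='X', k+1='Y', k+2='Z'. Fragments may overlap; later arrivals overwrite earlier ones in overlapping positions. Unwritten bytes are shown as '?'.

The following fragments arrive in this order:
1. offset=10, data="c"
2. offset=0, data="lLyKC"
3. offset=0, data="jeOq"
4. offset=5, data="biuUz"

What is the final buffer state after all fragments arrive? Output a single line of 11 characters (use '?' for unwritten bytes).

Fragment 1: offset=10 data="c" -> buffer=??????????c
Fragment 2: offset=0 data="lLyKC" -> buffer=lLyKC?????c
Fragment 3: offset=0 data="jeOq" -> buffer=jeOqC?????c
Fragment 4: offset=5 data="biuUz" -> buffer=jeOqCbiuUzc

Answer: jeOqCbiuUzc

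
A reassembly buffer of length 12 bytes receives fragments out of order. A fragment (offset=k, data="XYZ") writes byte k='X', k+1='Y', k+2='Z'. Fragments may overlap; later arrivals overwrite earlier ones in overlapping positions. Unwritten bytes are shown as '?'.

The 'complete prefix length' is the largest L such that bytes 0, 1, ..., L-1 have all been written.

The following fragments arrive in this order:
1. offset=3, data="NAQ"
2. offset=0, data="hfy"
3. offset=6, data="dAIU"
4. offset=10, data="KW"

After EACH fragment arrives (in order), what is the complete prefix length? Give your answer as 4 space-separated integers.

Fragment 1: offset=3 data="NAQ" -> buffer=???NAQ?????? -> prefix_len=0
Fragment 2: offset=0 data="hfy" -> buffer=hfyNAQ?????? -> prefix_len=6
Fragment 3: offset=6 data="dAIU" -> buffer=hfyNAQdAIU?? -> prefix_len=10
Fragment 4: offset=10 data="KW" -> buffer=hfyNAQdAIUKW -> prefix_len=12

Answer: 0 6 10 12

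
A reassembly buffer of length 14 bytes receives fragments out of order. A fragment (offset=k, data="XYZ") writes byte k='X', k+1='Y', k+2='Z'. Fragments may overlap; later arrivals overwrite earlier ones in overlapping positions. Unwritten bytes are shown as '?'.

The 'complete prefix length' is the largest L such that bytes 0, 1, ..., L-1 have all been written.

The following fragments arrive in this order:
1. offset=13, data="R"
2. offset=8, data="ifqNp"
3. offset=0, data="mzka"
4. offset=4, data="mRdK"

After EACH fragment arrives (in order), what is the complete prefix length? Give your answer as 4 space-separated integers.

Fragment 1: offset=13 data="R" -> buffer=?????????????R -> prefix_len=0
Fragment 2: offset=8 data="ifqNp" -> buffer=????????ifqNpR -> prefix_len=0
Fragment 3: offset=0 data="mzka" -> buffer=mzka????ifqNpR -> prefix_len=4
Fragment 4: offset=4 data="mRdK" -> buffer=mzkamRdKifqNpR -> prefix_len=14

Answer: 0 0 4 14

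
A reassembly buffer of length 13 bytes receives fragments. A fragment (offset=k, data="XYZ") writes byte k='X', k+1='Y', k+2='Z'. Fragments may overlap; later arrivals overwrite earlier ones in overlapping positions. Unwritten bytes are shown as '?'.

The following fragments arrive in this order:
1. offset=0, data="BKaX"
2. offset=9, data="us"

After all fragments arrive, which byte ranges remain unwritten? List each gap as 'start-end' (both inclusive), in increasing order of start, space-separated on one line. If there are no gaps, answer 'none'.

Fragment 1: offset=0 len=4
Fragment 2: offset=9 len=2
Gaps: 4-8 11-12

Answer: 4-8 11-12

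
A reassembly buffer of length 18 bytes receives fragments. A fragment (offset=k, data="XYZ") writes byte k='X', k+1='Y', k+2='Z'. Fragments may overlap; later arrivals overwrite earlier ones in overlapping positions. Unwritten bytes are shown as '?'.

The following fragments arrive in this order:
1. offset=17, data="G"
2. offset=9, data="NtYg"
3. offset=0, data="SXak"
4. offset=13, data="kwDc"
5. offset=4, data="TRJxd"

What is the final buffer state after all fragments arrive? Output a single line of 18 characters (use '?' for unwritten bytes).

Fragment 1: offset=17 data="G" -> buffer=?????????????????G
Fragment 2: offset=9 data="NtYg" -> buffer=?????????NtYg????G
Fragment 3: offset=0 data="SXak" -> buffer=SXak?????NtYg????G
Fragment 4: offset=13 data="kwDc" -> buffer=SXak?????NtYgkwDcG
Fragment 5: offset=4 data="TRJxd" -> buffer=SXakTRJxdNtYgkwDcG

Answer: SXakTRJxdNtYgkwDcG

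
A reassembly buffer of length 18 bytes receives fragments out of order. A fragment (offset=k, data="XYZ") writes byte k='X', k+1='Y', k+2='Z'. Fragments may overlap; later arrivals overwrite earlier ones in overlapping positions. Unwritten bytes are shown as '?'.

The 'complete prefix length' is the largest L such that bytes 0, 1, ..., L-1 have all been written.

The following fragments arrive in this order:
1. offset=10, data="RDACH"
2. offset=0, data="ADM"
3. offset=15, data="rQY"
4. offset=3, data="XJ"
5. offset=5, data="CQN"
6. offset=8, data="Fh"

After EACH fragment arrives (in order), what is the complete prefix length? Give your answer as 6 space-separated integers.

Fragment 1: offset=10 data="RDACH" -> buffer=??????????RDACH??? -> prefix_len=0
Fragment 2: offset=0 data="ADM" -> buffer=ADM???????RDACH??? -> prefix_len=3
Fragment 3: offset=15 data="rQY" -> buffer=ADM???????RDACHrQY -> prefix_len=3
Fragment 4: offset=3 data="XJ" -> buffer=ADMXJ?????RDACHrQY -> prefix_len=5
Fragment 5: offset=5 data="CQN" -> buffer=ADMXJCQN??RDACHrQY -> prefix_len=8
Fragment 6: offset=8 data="Fh" -> buffer=ADMXJCQNFhRDACHrQY -> prefix_len=18

Answer: 0 3 3 5 8 18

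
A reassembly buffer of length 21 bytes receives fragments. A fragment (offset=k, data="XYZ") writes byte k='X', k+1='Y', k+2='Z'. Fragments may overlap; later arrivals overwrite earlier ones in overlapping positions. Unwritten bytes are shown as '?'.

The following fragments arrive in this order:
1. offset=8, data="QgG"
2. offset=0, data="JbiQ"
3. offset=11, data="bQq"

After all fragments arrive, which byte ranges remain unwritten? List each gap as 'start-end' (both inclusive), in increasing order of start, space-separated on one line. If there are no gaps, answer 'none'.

Answer: 4-7 14-20

Derivation:
Fragment 1: offset=8 len=3
Fragment 2: offset=0 len=4
Fragment 3: offset=11 len=3
Gaps: 4-7 14-20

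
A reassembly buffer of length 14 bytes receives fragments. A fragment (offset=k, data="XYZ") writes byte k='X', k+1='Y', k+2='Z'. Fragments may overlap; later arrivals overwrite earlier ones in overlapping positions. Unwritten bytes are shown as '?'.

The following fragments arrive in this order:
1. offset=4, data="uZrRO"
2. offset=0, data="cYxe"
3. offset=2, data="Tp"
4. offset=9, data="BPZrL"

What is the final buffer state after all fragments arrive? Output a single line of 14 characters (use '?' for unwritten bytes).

Answer: cYTpuZrROBPZrL

Derivation:
Fragment 1: offset=4 data="uZrRO" -> buffer=????uZrRO?????
Fragment 2: offset=0 data="cYxe" -> buffer=cYxeuZrRO?????
Fragment 3: offset=2 data="Tp" -> buffer=cYTpuZrRO?????
Fragment 4: offset=9 data="BPZrL" -> buffer=cYTpuZrROBPZrL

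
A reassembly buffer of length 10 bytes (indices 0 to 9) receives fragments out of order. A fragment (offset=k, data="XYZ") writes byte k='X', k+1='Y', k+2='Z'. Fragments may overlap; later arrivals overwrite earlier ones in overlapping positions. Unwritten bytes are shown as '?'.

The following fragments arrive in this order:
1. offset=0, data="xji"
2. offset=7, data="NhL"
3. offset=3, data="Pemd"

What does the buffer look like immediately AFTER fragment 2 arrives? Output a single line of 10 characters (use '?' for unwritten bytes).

Answer: xji????NhL

Derivation:
Fragment 1: offset=0 data="xji" -> buffer=xji???????
Fragment 2: offset=7 data="NhL" -> buffer=xji????NhL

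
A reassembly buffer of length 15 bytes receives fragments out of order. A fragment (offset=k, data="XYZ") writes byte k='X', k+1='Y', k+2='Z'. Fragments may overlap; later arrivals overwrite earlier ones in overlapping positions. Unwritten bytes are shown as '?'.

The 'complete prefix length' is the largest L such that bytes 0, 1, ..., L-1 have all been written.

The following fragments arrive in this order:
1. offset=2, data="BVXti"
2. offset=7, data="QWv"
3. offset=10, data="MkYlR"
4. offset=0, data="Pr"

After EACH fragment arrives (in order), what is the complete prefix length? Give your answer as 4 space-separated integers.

Fragment 1: offset=2 data="BVXti" -> buffer=??BVXti???????? -> prefix_len=0
Fragment 2: offset=7 data="QWv" -> buffer=??BVXtiQWv????? -> prefix_len=0
Fragment 3: offset=10 data="MkYlR" -> buffer=??BVXtiQWvMkYlR -> prefix_len=0
Fragment 4: offset=0 data="Pr" -> buffer=PrBVXtiQWvMkYlR -> prefix_len=15

Answer: 0 0 0 15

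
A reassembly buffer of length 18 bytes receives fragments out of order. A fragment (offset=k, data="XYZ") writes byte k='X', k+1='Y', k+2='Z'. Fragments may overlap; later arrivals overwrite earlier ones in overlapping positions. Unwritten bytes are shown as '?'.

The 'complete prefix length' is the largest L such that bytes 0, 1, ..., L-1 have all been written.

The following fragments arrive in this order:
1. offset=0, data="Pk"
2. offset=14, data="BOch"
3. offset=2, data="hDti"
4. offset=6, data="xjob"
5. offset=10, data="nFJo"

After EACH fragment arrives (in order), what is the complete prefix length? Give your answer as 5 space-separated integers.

Fragment 1: offset=0 data="Pk" -> buffer=Pk???????????????? -> prefix_len=2
Fragment 2: offset=14 data="BOch" -> buffer=Pk????????????BOch -> prefix_len=2
Fragment 3: offset=2 data="hDti" -> buffer=PkhDti????????BOch -> prefix_len=6
Fragment 4: offset=6 data="xjob" -> buffer=PkhDtixjob????BOch -> prefix_len=10
Fragment 5: offset=10 data="nFJo" -> buffer=PkhDtixjobnFJoBOch -> prefix_len=18

Answer: 2 2 6 10 18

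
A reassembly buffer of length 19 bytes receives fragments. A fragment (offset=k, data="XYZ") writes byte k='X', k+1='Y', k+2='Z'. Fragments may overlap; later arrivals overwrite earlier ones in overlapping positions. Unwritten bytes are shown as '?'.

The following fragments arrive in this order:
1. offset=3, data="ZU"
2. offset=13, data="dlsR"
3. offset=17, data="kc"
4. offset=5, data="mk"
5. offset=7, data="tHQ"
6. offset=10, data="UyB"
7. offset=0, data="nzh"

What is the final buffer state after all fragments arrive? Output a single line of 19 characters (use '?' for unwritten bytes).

Answer: nzhZUmktHQUyBdlsRkc

Derivation:
Fragment 1: offset=3 data="ZU" -> buffer=???ZU??????????????
Fragment 2: offset=13 data="dlsR" -> buffer=???ZU????????dlsR??
Fragment 3: offset=17 data="kc" -> buffer=???ZU????????dlsRkc
Fragment 4: offset=5 data="mk" -> buffer=???ZUmk??????dlsRkc
Fragment 5: offset=7 data="tHQ" -> buffer=???ZUmktHQ???dlsRkc
Fragment 6: offset=10 data="UyB" -> buffer=???ZUmktHQUyBdlsRkc
Fragment 7: offset=0 data="nzh" -> buffer=nzhZUmktHQUyBdlsRkc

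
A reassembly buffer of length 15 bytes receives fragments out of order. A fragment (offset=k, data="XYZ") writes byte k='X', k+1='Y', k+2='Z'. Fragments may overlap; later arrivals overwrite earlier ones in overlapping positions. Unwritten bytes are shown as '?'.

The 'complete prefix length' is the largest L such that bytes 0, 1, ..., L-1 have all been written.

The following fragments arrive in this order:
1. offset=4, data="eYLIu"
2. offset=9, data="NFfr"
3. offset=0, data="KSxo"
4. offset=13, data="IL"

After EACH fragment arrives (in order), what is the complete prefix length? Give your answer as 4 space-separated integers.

Answer: 0 0 13 15

Derivation:
Fragment 1: offset=4 data="eYLIu" -> buffer=????eYLIu?????? -> prefix_len=0
Fragment 2: offset=9 data="NFfr" -> buffer=????eYLIuNFfr?? -> prefix_len=0
Fragment 3: offset=0 data="KSxo" -> buffer=KSxoeYLIuNFfr?? -> prefix_len=13
Fragment 4: offset=13 data="IL" -> buffer=KSxoeYLIuNFfrIL -> prefix_len=15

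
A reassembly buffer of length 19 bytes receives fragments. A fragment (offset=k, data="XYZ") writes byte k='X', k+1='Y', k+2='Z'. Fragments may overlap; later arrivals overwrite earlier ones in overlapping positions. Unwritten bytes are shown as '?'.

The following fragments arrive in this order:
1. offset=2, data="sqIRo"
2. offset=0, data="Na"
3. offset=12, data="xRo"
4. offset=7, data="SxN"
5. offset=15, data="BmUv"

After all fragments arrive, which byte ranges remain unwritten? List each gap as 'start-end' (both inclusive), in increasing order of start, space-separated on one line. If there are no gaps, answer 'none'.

Answer: 10-11

Derivation:
Fragment 1: offset=2 len=5
Fragment 2: offset=0 len=2
Fragment 3: offset=12 len=3
Fragment 4: offset=7 len=3
Fragment 5: offset=15 len=4
Gaps: 10-11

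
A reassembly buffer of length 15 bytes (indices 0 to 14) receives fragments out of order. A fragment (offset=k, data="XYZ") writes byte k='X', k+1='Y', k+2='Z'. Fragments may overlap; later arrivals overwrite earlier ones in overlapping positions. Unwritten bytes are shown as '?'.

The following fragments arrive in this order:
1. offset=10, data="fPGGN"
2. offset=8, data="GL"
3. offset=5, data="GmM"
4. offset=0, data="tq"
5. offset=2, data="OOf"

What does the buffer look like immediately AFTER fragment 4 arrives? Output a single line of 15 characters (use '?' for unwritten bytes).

Answer: tq???GmMGLfPGGN

Derivation:
Fragment 1: offset=10 data="fPGGN" -> buffer=??????????fPGGN
Fragment 2: offset=8 data="GL" -> buffer=????????GLfPGGN
Fragment 3: offset=5 data="GmM" -> buffer=?????GmMGLfPGGN
Fragment 4: offset=0 data="tq" -> buffer=tq???GmMGLfPGGN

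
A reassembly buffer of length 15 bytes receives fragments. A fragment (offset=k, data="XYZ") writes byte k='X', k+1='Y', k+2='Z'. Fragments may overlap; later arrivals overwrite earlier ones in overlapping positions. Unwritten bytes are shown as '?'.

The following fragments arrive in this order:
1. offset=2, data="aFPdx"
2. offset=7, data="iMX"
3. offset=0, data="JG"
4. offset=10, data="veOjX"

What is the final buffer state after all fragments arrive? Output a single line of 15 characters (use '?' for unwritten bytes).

Fragment 1: offset=2 data="aFPdx" -> buffer=??aFPdx????????
Fragment 2: offset=7 data="iMX" -> buffer=??aFPdxiMX?????
Fragment 3: offset=0 data="JG" -> buffer=JGaFPdxiMX?????
Fragment 4: offset=10 data="veOjX" -> buffer=JGaFPdxiMXveOjX

Answer: JGaFPdxiMXveOjX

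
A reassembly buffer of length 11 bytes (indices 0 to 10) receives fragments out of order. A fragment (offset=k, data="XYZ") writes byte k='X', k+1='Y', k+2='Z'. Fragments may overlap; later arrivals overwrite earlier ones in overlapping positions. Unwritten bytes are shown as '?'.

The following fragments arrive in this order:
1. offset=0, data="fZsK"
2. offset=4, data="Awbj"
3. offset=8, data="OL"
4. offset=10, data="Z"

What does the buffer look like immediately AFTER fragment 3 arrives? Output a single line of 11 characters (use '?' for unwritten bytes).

Answer: fZsKAwbjOL?

Derivation:
Fragment 1: offset=0 data="fZsK" -> buffer=fZsK???????
Fragment 2: offset=4 data="Awbj" -> buffer=fZsKAwbj???
Fragment 3: offset=8 data="OL" -> buffer=fZsKAwbjOL?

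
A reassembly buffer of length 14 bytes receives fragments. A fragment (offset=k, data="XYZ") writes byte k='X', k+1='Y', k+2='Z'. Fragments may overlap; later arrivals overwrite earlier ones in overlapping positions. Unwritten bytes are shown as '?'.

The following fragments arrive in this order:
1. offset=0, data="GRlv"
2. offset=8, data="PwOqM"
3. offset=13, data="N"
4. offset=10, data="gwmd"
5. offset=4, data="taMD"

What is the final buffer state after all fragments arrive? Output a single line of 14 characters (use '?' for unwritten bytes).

Answer: GRlvtaMDPwgwmd

Derivation:
Fragment 1: offset=0 data="GRlv" -> buffer=GRlv??????????
Fragment 2: offset=8 data="PwOqM" -> buffer=GRlv????PwOqM?
Fragment 3: offset=13 data="N" -> buffer=GRlv????PwOqMN
Fragment 4: offset=10 data="gwmd" -> buffer=GRlv????Pwgwmd
Fragment 5: offset=4 data="taMD" -> buffer=GRlvtaMDPwgwmd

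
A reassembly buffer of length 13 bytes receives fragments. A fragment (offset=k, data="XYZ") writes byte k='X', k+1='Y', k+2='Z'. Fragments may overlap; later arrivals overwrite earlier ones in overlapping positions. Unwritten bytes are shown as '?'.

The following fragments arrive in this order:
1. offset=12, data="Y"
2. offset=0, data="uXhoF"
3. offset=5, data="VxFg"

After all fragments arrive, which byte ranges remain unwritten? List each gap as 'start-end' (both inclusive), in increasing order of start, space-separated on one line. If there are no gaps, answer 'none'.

Fragment 1: offset=12 len=1
Fragment 2: offset=0 len=5
Fragment 3: offset=5 len=4
Gaps: 9-11

Answer: 9-11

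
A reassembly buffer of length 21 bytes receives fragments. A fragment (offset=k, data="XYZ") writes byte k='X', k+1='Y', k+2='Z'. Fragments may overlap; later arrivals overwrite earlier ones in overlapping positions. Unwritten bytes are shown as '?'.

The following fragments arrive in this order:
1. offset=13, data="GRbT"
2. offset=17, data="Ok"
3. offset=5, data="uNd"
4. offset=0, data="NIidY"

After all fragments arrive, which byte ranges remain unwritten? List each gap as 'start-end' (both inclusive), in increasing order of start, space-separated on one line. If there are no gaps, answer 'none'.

Fragment 1: offset=13 len=4
Fragment 2: offset=17 len=2
Fragment 3: offset=5 len=3
Fragment 4: offset=0 len=5
Gaps: 8-12 19-20

Answer: 8-12 19-20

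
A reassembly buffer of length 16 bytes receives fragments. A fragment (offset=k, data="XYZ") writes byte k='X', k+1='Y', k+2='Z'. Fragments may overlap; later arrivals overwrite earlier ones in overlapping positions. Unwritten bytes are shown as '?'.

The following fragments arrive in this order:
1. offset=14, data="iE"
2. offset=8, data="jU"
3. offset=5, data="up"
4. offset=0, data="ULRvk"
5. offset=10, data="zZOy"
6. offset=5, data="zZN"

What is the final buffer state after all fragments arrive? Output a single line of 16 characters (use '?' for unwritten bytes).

Fragment 1: offset=14 data="iE" -> buffer=??????????????iE
Fragment 2: offset=8 data="jU" -> buffer=????????jU????iE
Fragment 3: offset=5 data="up" -> buffer=?????up?jU????iE
Fragment 4: offset=0 data="ULRvk" -> buffer=ULRvkup?jU????iE
Fragment 5: offset=10 data="zZOy" -> buffer=ULRvkup?jUzZOyiE
Fragment 6: offset=5 data="zZN" -> buffer=ULRvkzZNjUzZOyiE

Answer: ULRvkzZNjUzZOyiE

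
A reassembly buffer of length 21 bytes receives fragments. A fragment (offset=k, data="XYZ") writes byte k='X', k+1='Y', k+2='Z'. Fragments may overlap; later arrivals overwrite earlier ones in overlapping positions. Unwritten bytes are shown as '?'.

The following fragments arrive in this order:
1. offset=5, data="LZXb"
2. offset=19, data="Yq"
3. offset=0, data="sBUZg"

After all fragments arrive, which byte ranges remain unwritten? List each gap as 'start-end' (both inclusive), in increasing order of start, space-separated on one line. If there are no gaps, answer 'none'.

Answer: 9-18

Derivation:
Fragment 1: offset=5 len=4
Fragment 2: offset=19 len=2
Fragment 3: offset=0 len=5
Gaps: 9-18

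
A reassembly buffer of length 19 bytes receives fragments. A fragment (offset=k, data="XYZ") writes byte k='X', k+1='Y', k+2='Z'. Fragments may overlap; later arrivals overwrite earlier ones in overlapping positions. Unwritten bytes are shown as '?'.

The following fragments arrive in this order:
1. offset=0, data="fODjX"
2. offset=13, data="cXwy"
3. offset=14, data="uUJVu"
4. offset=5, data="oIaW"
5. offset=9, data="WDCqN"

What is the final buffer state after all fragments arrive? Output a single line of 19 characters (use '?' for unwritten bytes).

Answer: fODjXoIaWWDCqNuUJVu

Derivation:
Fragment 1: offset=0 data="fODjX" -> buffer=fODjX??????????????
Fragment 2: offset=13 data="cXwy" -> buffer=fODjX????????cXwy??
Fragment 3: offset=14 data="uUJVu" -> buffer=fODjX????????cuUJVu
Fragment 4: offset=5 data="oIaW" -> buffer=fODjXoIaW????cuUJVu
Fragment 5: offset=9 data="WDCqN" -> buffer=fODjXoIaWWDCqNuUJVu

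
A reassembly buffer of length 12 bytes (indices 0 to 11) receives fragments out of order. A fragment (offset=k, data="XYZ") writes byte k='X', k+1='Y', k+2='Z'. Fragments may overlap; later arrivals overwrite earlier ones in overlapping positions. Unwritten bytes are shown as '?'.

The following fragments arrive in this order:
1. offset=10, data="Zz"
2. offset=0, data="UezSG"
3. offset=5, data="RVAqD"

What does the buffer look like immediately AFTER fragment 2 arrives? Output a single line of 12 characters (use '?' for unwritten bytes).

Answer: UezSG?????Zz

Derivation:
Fragment 1: offset=10 data="Zz" -> buffer=??????????Zz
Fragment 2: offset=0 data="UezSG" -> buffer=UezSG?????Zz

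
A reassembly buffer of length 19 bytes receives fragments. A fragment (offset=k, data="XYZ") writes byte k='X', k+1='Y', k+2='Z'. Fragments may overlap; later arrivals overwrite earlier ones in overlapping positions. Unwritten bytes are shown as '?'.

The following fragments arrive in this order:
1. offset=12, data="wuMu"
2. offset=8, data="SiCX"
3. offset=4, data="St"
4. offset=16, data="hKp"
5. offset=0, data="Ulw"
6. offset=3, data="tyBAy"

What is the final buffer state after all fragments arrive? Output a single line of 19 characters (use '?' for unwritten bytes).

Fragment 1: offset=12 data="wuMu" -> buffer=????????????wuMu???
Fragment 2: offset=8 data="SiCX" -> buffer=????????SiCXwuMu???
Fragment 3: offset=4 data="St" -> buffer=????St??SiCXwuMu???
Fragment 4: offset=16 data="hKp" -> buffer=????St??SiCXwuMuhKp
Fragment 5: offset=0 data="Ulw" -> buffer=Ulw?St??SiCXwuMuhKp
Fragment 6: offset=3 data="tyBAy" -> buffer=UlwtyBAySiCXwuMuhKp

Answer: UlwtyBAySiCXwuMuhKp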